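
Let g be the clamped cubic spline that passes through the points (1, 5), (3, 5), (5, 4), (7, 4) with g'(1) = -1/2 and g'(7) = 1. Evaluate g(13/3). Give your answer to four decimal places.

4.4222

Write σ_i for g''(x_i). With h_i = 2, 2, 2 and divided differences Δ_i = 0, -1/2, 0, the continuity of g' gives the tridiagonal system
  2·σ_0 + 8·σ_1 + 2·σ_2 = 6(Δ_1 - Δ_0) = -3
  2·σ_1 + 8·σ_2 + 2·σ_3 = 6(Δ_2 - Δ_1) = 3
Clamped end conditions give two more equations: 2h_0·σ_0 + h_0·σ_1 = 6(Δ_0 - g'(1)) = 3 and h_2·σ_2 + 2h_2·σ_3 = 6(g'(7) - Δ_2) = 6.
Hence σ_0 = 11/10, σ_1 = -7/10, σ_2 = 1/5, σ_3 = 7/5.
On [3, 5], g(x) = 5 - 1/10·(x - 3) - 7/20·(x - 3)² + 3/40·(x - 3)³.
With (x - 3) = 4/3: g(13/3) = 199/45.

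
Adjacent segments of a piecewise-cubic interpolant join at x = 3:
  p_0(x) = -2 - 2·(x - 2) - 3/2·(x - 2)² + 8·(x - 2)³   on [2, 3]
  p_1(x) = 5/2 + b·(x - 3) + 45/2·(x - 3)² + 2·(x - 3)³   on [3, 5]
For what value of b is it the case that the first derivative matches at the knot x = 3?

p_0'(x) = -2 - 3·(x - 2) + 24·(x - 2)², so p_0'(3) = 19. On the right, p_1'(3) = b, so b = 19.

19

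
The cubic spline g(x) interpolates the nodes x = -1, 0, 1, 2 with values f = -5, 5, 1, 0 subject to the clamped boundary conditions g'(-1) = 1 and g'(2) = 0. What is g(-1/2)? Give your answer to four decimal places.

-0.5667

Let M_i = g''(x_i). Step sizes h_i = 1, 1, 1; slopes of the chords Δ_i = (y_(i+1) - y_i)/h_i = 10, -4, -1.
  1·M_0 + 4·M_1 + 1·M_2 = 6(Δ_1 - Δ_0) = -84
  1·M_1 + 4·M_2 + 1·M_3 = 6(Δ_2 - Δ_1) = 18
Clamped end conditions give two more equations: 2h_0·M_0 + h_0·M_1 = 6(Δ_0 - g'(-1)) = 54 and h_2·M_2 + 2h_2·M_3 = 6(g'(2) - Δ_2) = 6.
Solving the tridiagonal system: M_0 = 674/15, M_1 = -538/15, M_2 = 218/15, M_3 = -64/15.
On [-1, 0], g(x) = -5 + 1·(x + 1) + 337/15·(x + 1)² - 202/15·(x + 1)³.
With (x + 1) = 1/2: g(-1/2) = -17/30.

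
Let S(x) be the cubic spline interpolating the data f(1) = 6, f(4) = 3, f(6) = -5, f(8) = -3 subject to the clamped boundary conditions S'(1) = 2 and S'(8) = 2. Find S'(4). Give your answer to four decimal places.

-4.0811

Let M_i = S''(x_i). Step sizes h_i = 3, 2, 2; slopes of the chords Δ_i = (y_(i+1) - y_i)/h_i = -1, -4, 1.
  3·M_0 + 10·M_1 + 2·M_2 = 6(Δ_1 - Δ_0) = -18
  2·M_1 + 8·M_2 + 2·M_3 = 6(Δ_2 - Δ_1) = 30
Clamped end conditions give two more equations: 2h_0·M_0 + h_0·M_1 = 6(Δ_0 - S'(1)) = -18 and h_2·M_2 + 2h_2·M_3 = 6(S'(8) - Δ_2) = 6.
Solving the tridiagonal system: M_0 = -72/37, M_1 = -78/37, M_2 = 165/37, M_3 = -27/37.
On [4, 6], S'(x) = b_1 + 2c_1·(x - 4) + 3d_1·(x - 4)² with b_1 = Δ_1 - h_1(2M_1 + M_2)/6 = -151/37, c_1 = M_1/2 = -39/37, d_1 = (M_2 - M_1)/(6h_1) = 81/148. So S'(4) = -151/37.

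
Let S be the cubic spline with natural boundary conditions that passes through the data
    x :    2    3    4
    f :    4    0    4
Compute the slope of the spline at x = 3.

0

With σ_i denoting the second derivative at x_i, h_i = 1, 1, and Δ_i = (y_(i+1) − y_i)/h_i = -4, 4:
  1·σ_0 + 4·σ_1 + 1·σ_2 = 6(Δ_1 - Δ_0) = 48
Natural end conditions: σ_0 = σ_2 = 0.
Hence σ_0 = 0, σ_1 = 12, σ_2 = 0.
On [3, 4], S'(x) = b_1 + 2c_1·(x - 3) + 3d_1·(x - 3)² with b_1 = Δ_1 - h_1(2σ_1 + σ_2)/6 = 0, c_1 = σ_1/2 = 6, d_1 = (σ_2 - σ_1)/(6h_1) = -2. So S'(3) = 0.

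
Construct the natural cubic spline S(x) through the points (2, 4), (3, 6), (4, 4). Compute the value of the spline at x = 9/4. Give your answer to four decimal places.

4.7344

With σ_i denoting the second derivative at x_i, h_i = 1, 1, and Δ_i = (y_(i+1) − y_i)/h_i = 2, -2:
  1·σ_0 + 4·σ_1 + 1·σ_2 = 6(Δ_1 - Δ_0) = -24
Natural end conditions: σ_0 = σ_2 = 0.
Solving the tridiagonal system: σ_0 = 0, σ_1 = -6, σ_2 = 0.
On [2, 3], S(x) = 4 + 3·(x - 2) + 0·(x - 2)² - 1·(x - 2)³.
With (x - 2) = 1/4: S(9/4) = 303/64.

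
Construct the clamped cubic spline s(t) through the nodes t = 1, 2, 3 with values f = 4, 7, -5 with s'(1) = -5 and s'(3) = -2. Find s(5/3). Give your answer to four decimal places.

Let σ_i = s''(x_i). Step sizes h_i = 1, 1; slopes of the chords Δ_i = (y_(i+1) - y_i)/h_i = 3, -12.
  1·σ_0 + 4·σ_1 + 1·σ_2 = 6(Δ_1 - Δ_0) = -90
Clamped end conditions give two more equations: 2h_0·σ_0 + h_0·σ_1 = 6(Δ_0 - s'(1)) = 48 and h_1·σ_1 + 2h_1·σ_2 = 6(s'(3) - Δ_1) = 60.
Solving: σ_0 = 48, σ_1 = -48, σ_2 = 54.
On [1, 2], s(t) = 4 - 5·(t - 1) + 24·(t - 1)² - 16·(t - 1)³.
With (t - 1) = 2/3: s(5/3) = 178/27.

6.5926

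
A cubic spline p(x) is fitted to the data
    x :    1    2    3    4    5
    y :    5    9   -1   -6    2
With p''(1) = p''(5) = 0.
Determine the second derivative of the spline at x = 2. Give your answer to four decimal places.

With M_i denoting the second derivative at x_i, h_i = 1, 1, 1, 1, and Δ_i = (y_(i+1) − y_i)/h_i = 4, -10, -5, 8:
  1·M_0 + 4·M_1 + 1·M_2 = 6(Δ_1 - Δ_0) = -84
  1·M_1 + 4·M_2 + 1·M_3 = 6(Δ_2 - Δ_1) = 30
  1·M_2 + 4·M_3 + 1·M_4 = 6(Δ_3 - Δ_2) = 78
Natural end conditions: M_0 = M_4 = 0.
Solving the tridiagonal system: M_0 = 0, M_1 = -93/4, M_2 = 9, M_3 = 69/4, M_4 = 0.

-23.2500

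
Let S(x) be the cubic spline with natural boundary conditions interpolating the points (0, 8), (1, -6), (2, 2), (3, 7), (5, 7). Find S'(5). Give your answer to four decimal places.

-0.9535

Write M_i for S''(x_i). With h_i = 1, 1, 1, 2 and divided differences Δ_i = -14, 8, 5, 0, the continuity of S' gives the tridiagonal system
  1·M_0 + 4·M_1 + 1·M_2 = 6(Δ_1 - Δ_0) = 132
  1·M_1 + 4·M_2 + 1·M_3 = 6(Δ_2 - Δ_1) = -18
  1·M_2 + 6·M_3 + 2·M_4 = 6(Δ_3 - Δ_2) = -30
Natural end conditions: M_0 = M_4 = 0.
Hence M_0 = 0, M_1 = 1557/43, M_2 = -552/43, M_3 = -123/43, M_4 = 0.
On [3, 5], S'(x) = b_3 + 2c_3·(x - 3) + 3d_3·(x - 3)² with b_3 = Δ_3 - h_3(2M_3 + M_4)/6 = 82/43, c_3 = M_3/2 = -123/86, d_3 = (M_4 - M_3)/(6h_3) = 41/172. So S'(5) = -41/43.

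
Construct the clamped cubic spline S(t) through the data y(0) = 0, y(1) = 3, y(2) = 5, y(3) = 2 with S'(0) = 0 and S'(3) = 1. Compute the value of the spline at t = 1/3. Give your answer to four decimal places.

0.4617

Put M_i = S'' at the i-th knot. Here h = (1, 1, 1) and Δ = (3, 2, -3), so the interior equations h_(i-1)·M_(i-1) + 2(h_(i-1)+h_i)·M_i + h_i·M_(i+1) = 6(Δ_i − Δ_(i-1)) read
  1·M_0 + 4·M_1 + 1·M_2 = 6(Δ_1 - Δ_0) = -6
  1·M_1 + 4·M_2 + 1·M_3 = 6(Δ_2 - Δ_1) = -30
Clamped end conditions give two more equations: 2h_0·M_0 + h_0·M_1 = 6(Δ_0 - S'(0)) = 18 and h_2·M_2 + 2h_2·M_3 = 6(S'(3) - Δ_2) = 24.
Solving: M_0 = 142/15, M_1 = -14/15, M_2 = -176/15, M_3 = 268/15.
On [0, 1], S(t) = 0 + 0·t + 71/15·t² - 26/15·t³.
With t = 1/3: S(1/3) = 187/405.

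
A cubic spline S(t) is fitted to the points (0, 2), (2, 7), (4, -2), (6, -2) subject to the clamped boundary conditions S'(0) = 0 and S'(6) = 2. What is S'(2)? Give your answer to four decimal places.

-0.5667

Let M_i = S''(x_i). Step sizes h_i = 2, 2, 2; slopes of the chords Δ_i = (y_(i+1) - y_i)/h_i = 5/2, -9/2, 0.
  2·M_0 + 8·M_1 + 2·M_2 = 6(Δ_1 - Δ_0) = -42
  2·M_1 + 8·M_2 + 2·M_3 = 6(Δ_2 - Δ_1) = 27
Clamped end conditions give two more equations: 2h_0·M_0 + h_0·M_1 = 6(Δ_0 - S'(0)) = 15 and h_2·M_2 + 2h_2·M_3 = 6(S'(6) - Δ_2) = 12.
Forward elimination and back-substitution give M_0 = 121/15, M_1 = -259/30, M_2 = 82/15, M_3 = 4/15.
On [2, 4], S'(t) = b_1 + 2c_1·(t - 2) + 3d_1·(t - 2)² with b_1 = Δ_1 - h_1(2M_1 + M_2)/6 = -17/30, c_1 = M_1/2 = -259/60, d_1 = (M_2 - M_1)/(6h_1) = 47/40. So S'(2) = -17/30.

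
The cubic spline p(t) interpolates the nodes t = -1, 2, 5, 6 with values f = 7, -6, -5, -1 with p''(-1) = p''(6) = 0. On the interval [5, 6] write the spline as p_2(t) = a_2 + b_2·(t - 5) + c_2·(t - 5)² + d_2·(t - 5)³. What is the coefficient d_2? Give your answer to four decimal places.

Let m_i = p''(x_i). Step sizes h_i = 3, 3, 1; slopes of the chords Δ_i = (y_(i+1) - y_i)/h_i = -13/3, 1/3, 4.
  3·m_0 + 12·m_1 + 3·m_2 = 6(Δ_1 - Δ_0) = 28
  3·m_1 + 8·m_2 + 1·m_3 = 6(Δ_2 - Δ_1) = 22
Natural end conditions: m_0 = m_3 = 0.
Solving: m_0 = 0, m_1 = 158/87, m_2 = 60/29, m_3 = 0.
On [5, 6], with p_2(t) = a_2 + b_2·(t - 5) + c_2·(t - 5)² + d_2·(t - 5)³: c_2 = m_2/2 = 30/29, d_2 = (m_3 - m_2)/(6h_2) = -10/29, b_2 = Δ_2 - h_2(2m_2 + m_3)/6 = 96/29.

-0.3448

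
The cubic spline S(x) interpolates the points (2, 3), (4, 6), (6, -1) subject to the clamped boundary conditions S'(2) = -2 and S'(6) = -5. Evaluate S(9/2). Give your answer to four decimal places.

5.4453

Put M_i = S'' at the i-th knot. Here h = (2, 2) and Δ = (3/2, -7/2), so the interior equations h_(i-1)·M_(i-1) + 2(h_(i-1)+h_i)·M_i + h_i·M_(i+1) = 6(Δ_i − Δ_(i-1)) read
  2·M_0 + 8·M_1 + 2·M_2 = 6(Δ_1 - Δ_0) = -30
Clamped end conditions give two more equations: 2h_0·M_0 + h_0·M_1 = 6(Δ_0 - S'(2)) = 21 and h_1·M_1 + 2h_1·M_2 = 6(S'(6) - Δ_1) = -9.
Forward elimination and back-substitution give M_0 = 33/4, M_1 = -6, M_2 = 3/4.
On [4, 6], S(x) = 6 + 1/4·(x - 4) - 3·(x - 4)² + 9/16·(x - 4)³.
With (x - 4) = 1/2: S(9/2) = 697/128.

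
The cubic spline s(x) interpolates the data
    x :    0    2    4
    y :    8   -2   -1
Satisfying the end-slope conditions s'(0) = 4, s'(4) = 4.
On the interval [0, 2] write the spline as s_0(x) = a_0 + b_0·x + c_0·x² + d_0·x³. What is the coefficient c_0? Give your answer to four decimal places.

With M_i denoting the second derivative at x_i, h_i = 2, 2, and Δ_i = (y_(i+1) − y_i)/h_i = -5, 1/2:
  2·M_0 + 8·M_1 + 2·M_2 = 6(Δ_1 - Δ_0) = 33
Clamped end conditions give two more equations: 2h_0·M_0 + h_0·M_1 = 6(Δ_0 - s'(0)) = -54 and h_1·M_1 + 2h_1·M_2 = 6(s'(4) - Δ_1) = 21.
Hence M_0 = -141/8, M_1 = 33/4, M_2 = 9/8.
On [0, 2], with s_0(x) = a_0 + b_0·x + c_0·x² + d_0·x³: c_0 = M_0/2 = -141/16, d_0 = (M_1 - M_0)/(6h_0) = 69/32, b_0 = Δ_0 - h_0(2M_0 + M_1)/6 = 4.

-8.8125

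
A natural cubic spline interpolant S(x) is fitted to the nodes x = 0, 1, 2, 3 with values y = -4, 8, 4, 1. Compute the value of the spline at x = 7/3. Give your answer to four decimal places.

Write M_i for S''(x_i). With h_i = 1, 1, 1 and divided differences Δ_i = 12, -4, -3, the continuity of S' gives the tridiagonal system
  1·M_0 + 4·M_1 + 1·M_2 = 6(Δ_1 - Δ_0) = -96
  1·M_1 + 4·M_2 + 1·M_3 = 6(Δ_2 - Δ_1) = 6
Natural end conditions: M_0 = M_3 = 0.
Solving: M_0 = 0, M_1 = -26, M_2 = 8, M_3 = 0.
On [2, 3], S(x) = 4 - 17/3·(x - 2) + 4·(x - 2)² - 4/3·(x - 2)³.
With (x - 2) = 1/3: S(7/3) = 203/81.

2.5062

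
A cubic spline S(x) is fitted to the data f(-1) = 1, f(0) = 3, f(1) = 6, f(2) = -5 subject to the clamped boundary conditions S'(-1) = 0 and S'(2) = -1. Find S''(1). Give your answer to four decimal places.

Put M_i = S'' at the i-th knot. Here h = (1, 1, 1) and Δ = (2, 3, -11), so the interior equations h_(i-1)·M_(i-1) + 2(h_(i-1)+h_i)·M_i + h_i·M_(i+1) = 6(Δ_i − Δ_(i-1)) read
  1·M_0 + 4·M_1 + 1·M_2 = 6(Δ_1 - Δ_0) = 6
  1·M_1 + 4·M_2 + 1·M_3 = 6(Δ_2 - Δ_1) = -84
Clamped end conditions give two more equations: 2h_0·M_0 + h_0·M_1 = 6(Δ_0 - S'(-1)) = 12 and h_2·M_2 + 2h_2·M_3 = 6(S'(2) - Δ_2) = 60.
Solving the tridiagonal system: M_0 = 14/15, M_1 = 152/15, M_2 = -532/15, M_3 = 716/15.

-35.4667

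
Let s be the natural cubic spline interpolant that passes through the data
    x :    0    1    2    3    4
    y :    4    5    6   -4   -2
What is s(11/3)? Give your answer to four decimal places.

-3.8519

Let M_i = s''(x_i). Step sizes h_i = 1, 1, 1, 1; slopes of the chords Δ_i = (y_(i+1) - y_i)/h_i = 1, 1, -10, 2.
  1·M_0 + 4·M_1 + 1·M_2 = 6(Δ_1 - Δ_0) = 0
  1·M_1 + 4·M_2 + 1·M_3 = 6(Δ_2 - Δ_1) = -66
  1·M_2 + 4·M_3 + 1·M_4 = 6(Δ_3 - Δ_2) = 72
Natural end conditions: M_0 = M_4 = 0.
Hence M_0 = 0, M_1 = 6, M_2 = -24, M_3 = 24, M_4 = 0.
On [3, 4], s(x) = -4 - 6·(x - 3) + 12·(x - 3)² - 4·(x - 3)³.
With (x - 3) = 2/3: s(11/3) = -104/27.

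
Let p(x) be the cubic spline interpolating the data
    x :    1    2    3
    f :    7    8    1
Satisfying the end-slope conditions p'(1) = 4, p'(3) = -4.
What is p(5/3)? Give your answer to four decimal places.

8.7037

Let M_i = p''(x_i). Step sizes h_i = 1, 1; slopes of the chords Δ_i = (y_(i+1) - y_i)/h_i = 1, -7.
  1·M_0 + 4·M_1 + 1·M_2 = 6(Δ_1 - Δ_0) = -48
Clamped end conditions give two more equations: 2h_0·M_0 + h_0·M_1 = 6(Δ_0 - p'(1)) = -18 and h_1·M_1 + 2h_1·M_2 = 6(p'(3) - Δ_1) = 18.
Hence M_0 = -1, M_1 = -16, M_2 = 17.
On [1, 2], p(x) = 7 + 4·(x - 1) - 1/2·(x - 1)² - 5/2·(x - 1)³.
With (x - 1) = 2/3: p(5/3) = 235/27.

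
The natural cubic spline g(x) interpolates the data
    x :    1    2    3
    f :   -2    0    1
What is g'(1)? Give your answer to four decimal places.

2.2500

Put σ_i = g'' at the i-th knot. Here h = (1, 1) and Δ = (2, 1), so the interior equations h_(i-1)·σ_(i-1) + 2(h_(i-1)+h_i)·σ_i + h_i·σ_(i+1) = 6(Δ_i − Δ_(i-1)) read
  1·σ_0 + 4·σ_1 + 1·σ_2 = 6(Δ_1 - Δ_0) = -6
Natural end conditions: σ_0 = σ_2 = 0.
Hence σ_0 = 0, σ_1 = -3/2, σ_2 = 0.
On [1, 2], g'(x) = b_0 + 2c_0·(x - 1) + 3d_0·(x - 1)² with b_0 = Δ_0 - h_0(2σ_0 + σ_1)/6 = 9/4, c_0 = σ_0/2 = 0, d_0 = (σ_1 - σ_0)/(6h_0) = -1/4. So g'(1) = 9/4.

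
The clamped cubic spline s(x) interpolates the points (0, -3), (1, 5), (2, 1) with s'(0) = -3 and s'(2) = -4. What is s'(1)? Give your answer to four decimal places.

Write m_i for s''(x_i). With h_i = 1, 1 and divided differences Δ_i = 8, -4, the continuity of s' gives the tridiagonal system
  1·m_0 + 4·m_1 + 1·m_2 = 6(Δ_1 - Δ_0) = -72
Clamped end conditions give two more equations: 2h_0·m_0 + h_0·m_1 = 6(Δ_0 - s'(0)) = 66 and h_1·m_1 + 2h_1·m_2 = 6(s'(2) - Δ_1) = 0.
Forward elimination and back-substitution give m_0 = 101/2, m_1 = -35, m_2 = 35/2.
On [1, 2], s'(x) = b_1 + 2c_1·(x - 1) + 3d_1·(x - 1)² with b_1 = Δ_1 - h_1(2m_1 + m_2)/6 = 19/4, c_1 = m_1/2 = -35/2, d_1 = (m_2 - m_1)/(6h_1) = 35/4. So s'(1) = 19/4.

4.7500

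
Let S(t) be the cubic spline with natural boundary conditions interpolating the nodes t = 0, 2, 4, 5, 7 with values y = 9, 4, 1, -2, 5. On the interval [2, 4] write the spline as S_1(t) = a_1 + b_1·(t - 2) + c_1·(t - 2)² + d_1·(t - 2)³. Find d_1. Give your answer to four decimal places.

Put M_i = S'' at the i-th knot. Here h = (2, 2, 1, 2) and Δ = (-5/2, -3/2, -3, 7/2), so the interior equations h_(i-1)·M_(i-1) + 2(h_(i-1)+h_i)·M_i + h_i·M_(i+1) = 6(Δ_i − Δ_(i-1)) read
  2·M_0 + 8·M_1 + 2·M_2 = 6(Δ_1 - Δ_0) = 6
  2·M_1 + 6·M_2 + 1·M_3 = 6(Δ_2 - Δ_1) = -9
  1·M_2 + 6·M_3 + 2·M_4 = 6(Δ_3 - Δ_2) = 39
Natural end conditions: M_0 = M_4 = 0.
Forward elimination and back-substitution give M_0 = 0, M_1 = 99/64, M_2 = -51/16, M_3 = 225/32, M_4 = 0.
On [2, 4], with S_1(t) = a_1 + b_1·(t - 2) + c_1·(t - 2)² + d_1·(t - 2)³: c_1 = M_1/2 = 99/128, d_1 = (M_2 - M_1)/(6h_1) = -101/256, b_1 = Δ_1 - h_1(2M_1 + M_2)/6 = -47/32.

-0.3945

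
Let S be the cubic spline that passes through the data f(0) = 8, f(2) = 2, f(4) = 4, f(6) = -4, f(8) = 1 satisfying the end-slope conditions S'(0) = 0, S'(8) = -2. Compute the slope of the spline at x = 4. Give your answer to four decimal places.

-1.9643

Write M_i for S''(x_i). With h_i = 2, 2, 2, 2 and divided differences Δ_i = -3, 1, -4, 5/2, the continuity of S' gives the tridiagonal system
  2·M_0 + 8·M_1 + 2·M_2 = 6(Δ_1 - Δ_0) = 24
  2·M_1 + 8·M_2 + 2·M_3 = 6(Δ_2 - Δ_1) = -30
  2·M_2 + 8·M_3 + 2·M_4 = 6(Δ_3 - Δ_2) = 39
Clamped end conditions give two more equations: 2h_0·M_0 + h_0·M_1 = 6(Δ_0 - S'(0)) = -18 and h_3·M_3 + 2h_3·M_4 = 6(S'(8) - Δ_3) = -27.
Solving: M_0 = -895/112, M_1 = 391/56, M_2 = -127/16, M_3 = 547/56, M_4 = -1303/112.
On [4, 6], S'(x) = b_2 + 2c_2·(x - 4) + 3d_2·(x - 4)² with b_2 = Δ_2 - h_2(2M_2 + M_3)/6 = -55/28, c_2 = M_2/2 = -127/32, d_2 = (M_3 - M_2)/(6h_2) = 661/448. So S'(4) = -55/28.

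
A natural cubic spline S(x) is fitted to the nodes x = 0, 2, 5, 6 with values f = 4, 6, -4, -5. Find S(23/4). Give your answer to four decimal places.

-4.8699

Put σ_i = S'' at the i-th knot. Here h = (2, 3, 1) and Δ = (1, -10/3, -1), so the interior equations h_(i-1)·σ_(i-1) + 2(h_(i-1)+h_i)·σ_i + h_i·σ_(i+1) = 6(Δ_i − Δ_(i-1)) read
  2·σ_0 + 10·σ_1 + 3·σ_2 = 6(Δ_1 - Δ_0) = -26
  3·σ_1 + 8·σ_2 + 1·σ_3 = 6(Δ_2 - Δ_1) = 14
Natural end conditions: σ_0 = σ_3 = 0.
Hence σ_0 = 0, σ_1 = -250/71, σ_2 = 218/71, σ_3 = 0.
On [5, 6], S(x) = -4 - 431/213·(x - 5) + 109/71·(x - 5)² - 109/213·(x - 5)³.
With (x - 5) = 3/4: S(23/4) = -22129/4544.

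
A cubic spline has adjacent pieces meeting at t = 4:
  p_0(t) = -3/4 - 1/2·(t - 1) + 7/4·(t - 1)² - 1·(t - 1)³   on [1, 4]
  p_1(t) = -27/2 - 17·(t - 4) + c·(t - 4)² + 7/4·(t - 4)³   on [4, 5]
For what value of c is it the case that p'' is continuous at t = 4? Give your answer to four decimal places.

p_0''(t) = 7/2 - 6·(t - 1), so p_0''(4) = -29/2. On the right, p_1''(4) = 2c, so c = -29/4.

-7.2500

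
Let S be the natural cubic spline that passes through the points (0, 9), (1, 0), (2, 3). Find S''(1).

18

Put M_i = S'' at the i-th knot. Here h = (1, 1) and Δ = (-9, 3), so the interior equations h_(i-1)·M_(i-1) + 2(h_(i-1)+h_i)·M_i + h_i·M_(i+1) = 6(Δ_i − Δ_(i-1)) read
  1·M_0 + 4·M_1 + 1·M_2 = 6(Δ_1 - Δ_0) = 72
Natural end conditions: M_0 = M_2 = 0.
Hence M_0 = 0, M_1 = 18, M_2 = 0.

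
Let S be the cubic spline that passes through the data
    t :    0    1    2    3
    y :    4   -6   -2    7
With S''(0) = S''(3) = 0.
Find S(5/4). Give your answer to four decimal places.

-6.2094

Let σ_i = S''(x_i). Step sizes h_i = 1, 1, 1; slopes of the chords Δ_i = (y_(i+1) - y_i)/h_i = -10, 4, 9.
  1·σ_0 + 4·σ_1 + 1·σ_2 = 6(Δ_1 - Δ_0) = 84
  1·σ_1 + 4·σ_2 + 1·σ_3 = 6(Δ_2 - Δ_1) = 30
Natural end conditions: σ_0 = σ_3 = 0.
Solving the tridiagonal system: σ_0 = 0, σ_1 = 102/5, σ_2 = 12/5, σ_3 = 0.
On [1, 2], S(t) = -6 - 16/5·(t - 1) + 51/5·(t - 1)² - 3·(t - 1)³.
With (t - 1) = 1/4: S(5/4) = -1987/320.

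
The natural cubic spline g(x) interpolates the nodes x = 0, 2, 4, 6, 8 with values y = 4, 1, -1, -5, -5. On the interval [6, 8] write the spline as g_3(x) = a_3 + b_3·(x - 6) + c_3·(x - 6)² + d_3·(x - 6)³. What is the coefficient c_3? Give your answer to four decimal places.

Write M_i for g''(x_i). With h_i = 2, 2, 2, 2 and divided differences Δ_i = -3/2, -1, -2, 0, the continuity of g' gives the tridiagonal system
  2·M_0 + 8·M_1 + 2·M_2 = 6(Δ_1 - Δ_0) = 3
  2·M_1 + 8·M_2 + 2·M_3 = 6(Δ_2 - Δ_1) = -6
  2·M_2 + 8·M_3 + 2·M_4 = 6(Δ_3 - Δ_2) = 12
Natural end conditions: M_0 = M_4 = 0.
Solving: M_0 = 0, M_1 = 81/112, M_2 = -39/28, M_3 = 207/112, M_4 = 0.
On [6, 8], with g_3(x) = a_3 + b_3·(x - 6) + c_3·(x - 6)² + d_3·(x - 6)³: c_3 = M_3/2 = 207/224, d_3 = (M_4 - M_3)/(6h_3) = -69/448, b_3 = Δ_3 - h_3(2M_3 + M_4)/6 = -69/56.

0.9241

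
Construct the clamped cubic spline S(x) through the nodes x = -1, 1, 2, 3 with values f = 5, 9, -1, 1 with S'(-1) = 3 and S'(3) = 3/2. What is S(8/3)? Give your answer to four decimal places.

Let σ_i = S''(x_i). Step sizes h_i = 2, 1, 1; slopes of the chords Δ_i = (y_(i+1) - y_i)/h_i = 2, -10, 2.
  2·σ_0 + 6·σ_1 + 1·σ_2 = 6(Δ_1 - Δ_0) = -72
  1·σ_1 + 4·σ_2 + 1·σ_3 = 6(Δ_2 - Δ_1) = 72
Clamped end conditions give two more equations: 2h_0·σ_0 + h_0·σ_1 = 6(Δ_0 - S'(-1)) = -6 and h_2·σ_2 + 2h_2·σ_3 = 6(S'(3) - Δ_2) = -3.
Solving: σ_0 = 177/22, σ_1 = -210/11, σ_2 = 291/11, σ_3 = -162/11.
On [2, 3], S(x) = -1 - 48/11·(x - 2) + 291/22·(x - 2)² - 151/22·(x - 2)³.
With (x - 2) = 2/3: S(8/3) = -19/297.

-0.0640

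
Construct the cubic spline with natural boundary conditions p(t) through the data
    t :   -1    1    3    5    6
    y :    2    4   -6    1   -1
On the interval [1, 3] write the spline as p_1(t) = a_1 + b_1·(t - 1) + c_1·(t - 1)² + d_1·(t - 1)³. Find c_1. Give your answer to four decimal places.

-3.5488

With σ_i denoting the second derivative at x_i, h_i = 2, 2, 2, 1, and Δ_i = (y_(i+1) − y_i)/h_i = 1, -5, 7/2, -2:
  2·σ_0 + 8·σ_1 + 2·σ_2 = 6(Δ_1 - Δ_0) = -36
  2·σ_1 + 8·σ_2 + 2·σ_3 = 6(Δ_2 - Δ_1) = 51
  2·σ_2 + 6·σ_3 + 1·σ_4 = 6(Δ_3 - Δ_2) = -33
Natural end conditions: σ_0 = σ_4 = 0.
Solving the tridiagonal system: σ_0 = 0, σ_1 = -291/41, σ_2 = 426/41, σ_3 = -735/82, σ_4 = 0.
On [1, 3], with p_1(t) = a_1 + b_1·(t - 1) + c_1·(t - 1)² + d_1·(t - 1)³: c_1 = σ_1/2 = -291/82, d_1 = (σ_2 - σ_1)/(6h_1) = 239/164, b_1 = Δ_1 - h_1(2σ_1 + σ_2)/6 = -153/41.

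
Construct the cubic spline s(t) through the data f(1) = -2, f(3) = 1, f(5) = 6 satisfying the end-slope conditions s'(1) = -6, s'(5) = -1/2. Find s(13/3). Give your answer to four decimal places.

5.5370

With m_i denoting the second derivative at x_i, h_i = 2, 2, and Δ_i = (y_(i+1) − y_i)/h_i = 3/2, 5/2:
  2·m_0 + 8·m_1 + 2·m_2 = 6(Δ_1 - Δ_0) = 6
Clamped end conditions give two more equations: 2h_0·m_0 + h_0·m_1 = 6(Δ_0 - s'(1)) = 45 and h_1·m_1 + 2h_1·m_2 = 6(s'(5) - Δ_1) = -18.
Forward elimination and back-substitution give m_0 = 95/8, m_1 = -5/4, m_2 = -31/8.
On [3, 5], s(t) = 1 + 37/8·(t - 3) - 5/8·(t - 3)² - 7/32·(t - 3)³.
With (t - 3) = 4/3: s(13/3) = 299/54.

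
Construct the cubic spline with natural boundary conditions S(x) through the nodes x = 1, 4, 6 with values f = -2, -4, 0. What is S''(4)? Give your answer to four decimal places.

Put m_i = S'' at the i-th knot. Here h = (3, 2) and Δ = (-2/3, 2), so the interior equations h_(i-1)·m_(i-1) + 2(h_(i-1)+h_i)·m_i + h_i·m_(i+1) = 6(Δ_i − Δ_(i-1)) read
  3·m_0 + 10·m_1 + 2·m_2 = 6(Δ_1 - Δ_0) = 16
Natural end conditions: m_0 = m_2 = 0.
Hence m_0 = 0, m_1 = 8/5, m_2 = 0.

1.6000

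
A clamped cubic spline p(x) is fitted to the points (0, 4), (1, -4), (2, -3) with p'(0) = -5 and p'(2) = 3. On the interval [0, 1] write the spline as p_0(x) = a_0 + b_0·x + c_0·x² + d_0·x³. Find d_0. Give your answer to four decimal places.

6.2500

Write M_i for p''(x_i). With h_i = 1, 1 and divided differences Δ_i = -8, 1, the continuity of p' gives the tridiagonal system
  1·M_0 + 4·M_1 + 1·M_2 = 6(Δ_1 - Δ_0) = 54
Clamped end conditions give two more equations: 2h_0·M_0 + h_0·M_1 = 6(Δ_0 - p'(0)) = -18 and h_1·M_1 + 2h_1·M_2 = 6(p'(2) - Δ_1) = 12.
Solving the tridiagonal system: M_0 = -37/2, M_1 = 19, M_2 = -7/2.
On [0, 1], with p_0(x) = a_0 + b_0·x + c_0·x² + d_0·x³: c_0 = M_0/2 = -37/4, d_0 = (M_1 - M_0)/(6h_0) = 25/4, b_0 = Δ_0 - h_0(2M_0 + M_1)/6 = -5.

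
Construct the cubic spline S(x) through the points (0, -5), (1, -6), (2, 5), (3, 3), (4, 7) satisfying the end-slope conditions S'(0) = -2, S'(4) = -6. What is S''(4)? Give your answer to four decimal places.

With M_i denoting the second derivative at x_i, h_i = 1, 1, 1, 1, and Δ_i = (y_(i+1) − y_i)/h_i = -1, 11, -2, 4:
  1·M_0 + 4·M_1 + 1·M_2 = 6(Δ_1 - Δ_0) = 72
  1·M_1 + 4·M_2 + 1·M_3 = 6(Δ_2 - Δ_1) = -78
  1·M_2 + 4·M_3 + 1·M_4 = 6(Δ_3 - Δ_2) = 36
Clamped end conditions give two more equations: 2h_0·M_0 + h_0·M_1 = 6(Δ_0 - S'(0)) = 6 and h_3·M_3 + 2h_3·M_4 = 6(S'(4) - Δ_3) = -60.
Forward elimination and back-substitution give M_0 = -82/7, M_1 = 206/7, M_2 = -34, M_3 = 200/7, M_4 = -310/7.

-44.2857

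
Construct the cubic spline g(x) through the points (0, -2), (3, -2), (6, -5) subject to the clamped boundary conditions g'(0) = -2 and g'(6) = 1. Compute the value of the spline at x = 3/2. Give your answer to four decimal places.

Write σ_i for g''(x_i). With h_i = 3, 3 and divided differences Δ_i = 0, -1, the continuity of g' gives the tridiagonal system
  3·σ_0 + 12·σ_1 + 3·σ_2 = 6(Δ_1 - Δ_0) = -6
Clamped end conditions give two more equations: 2h_0·σ_0 + h_0·σ_1 = 6(Δ_0 - g'(0)) = 12 and h_1·σ_1 + 2h_1·σ_2 = 6(g'(6) - Δ_1) = 12.
Forward elimination and back-substitution give σ_0 = 3, σ_1 = -2, σ_2 = 3.
On [0, 3], g(x) = -2 - 2·x + 3/2·x² - 5/18·x³.
With x = 3/2: g(3/2) = -41/16.

-2.5625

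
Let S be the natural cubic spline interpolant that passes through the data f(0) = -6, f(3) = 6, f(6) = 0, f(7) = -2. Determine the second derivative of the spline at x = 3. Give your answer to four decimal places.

Put m_i = S'' at the i-th knot. Here h = (3, 3, 1) and Δ = (4, -2, -2), so the interior equations h_(i-1)·m_(i-1) + 2(h_(i-1)+h_i)·m_i + h_i·m_(i+1) = 6(Δ_i − Δ_(i-1)) read
  3·m_0 + 12·m_1 + 3·m_2 = 6(Δ_1 - Δ_0) = -36
  3·m_1 + 8·m_2 + 1·m_3 = 6(Δ_2 - Δ_1) = 0
Natural end conditions: m_0 = m_3 = 0.
Forward elimination and back-substitution give m_0 = 0, m_1 = -96/29, m_2 = 36/29, m_3 = 0.

-3.3103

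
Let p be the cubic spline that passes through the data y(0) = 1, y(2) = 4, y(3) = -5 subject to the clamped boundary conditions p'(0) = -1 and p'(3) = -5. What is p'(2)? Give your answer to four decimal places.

-6.4167

Write σ_i for p''(x_i). With h_i = 2, 1 and divided differences Δ_i = 3/2, -9, the continuity of p' gives the tridiagonal system
  2·σ_0 + 6·σ_1 + 1·σ_2 = 6(Δ_1 - Δ_0) = -63
Clamped end conditions give two more equations: 2h_0·σ_0 + h_0·σ_1 = 6(Δ_0 - p'(0)) = 15 and h_1·σ_1 + 2h_1·σ_2 = 6(p'(3) - Δ_1) = 24.
Hence σ_0 = 155/12, σ_1 = -55/3, σ_2 = 127/6.
On [2, 3], p'(x) = b_1 + 2c_1·(x - 2) + 3d_1·(x - 2)² with b_1 = Δ_1 - h_1(2σ_1 + σ_2)/6 = -77/12, c_1 = σ_1/2 = -55/6, d_1 = (σ_2 - σ_1)/(6h_1) = 79/12. So p'(2) = -77/12.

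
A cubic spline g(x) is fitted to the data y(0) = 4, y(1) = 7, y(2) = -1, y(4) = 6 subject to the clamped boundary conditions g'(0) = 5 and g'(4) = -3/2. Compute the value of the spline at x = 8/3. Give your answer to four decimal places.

-0.3636

Put m_i = g'' at the i-th knot. Here h = (1, 1, 2) and Δ = (3, -8, 7/2), so the interior equations h_(i-1)·m_(i-1) + 2(h_(i-1)+h_i)·m_i + h_i·m_(i+1) = 6(Δ_i − Δ_(i-1)) read
  1·m_0 + 4·m_1 + 1·m_2 = 6(Δ_1 - Δ_0) = -66
  1·m_1 + 6·m_2 + 2·m_3 = 6(Δ_2 - Δ_1) = 69
Clamped end conditions give two more equations: 2h_0·m_0 + h_0·m_1 = 6(Δ_0 - g'(0)) = -12 and h_2·m_2 + 2h_2·m_3 = 6(g'(4) - Δ_2) = -30.
Solving: m_0 = 62/11, m_1 = -256/11, m_2 = 236/11, m_3 = -401/22.
On [2, 4], g(x) = -1 - 52/11·(x - 2) + 118/11·(x - 2)² - 291/88·(x - 2)³.
With (x - 2) = 2/3: g(8/3) = -4/11.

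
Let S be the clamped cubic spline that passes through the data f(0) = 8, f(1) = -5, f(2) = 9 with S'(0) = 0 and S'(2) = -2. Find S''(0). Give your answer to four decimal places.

-80.5000

With m_i denoting the second derivative at x_i, h_i = 1, 1, and Δ_i = (y_(i+1) − y_i)/h_i = -13, 14:
  1·m_0 + 4·m_1 + 1·m_2 = 6(Δ_1 - Δ_0) = 162
Clamped end conditions give two more equations: 2h_0·m_0 + h_0·m_1 = 6(Δ_0 - S'(0)) = -78 and h_1·m_1 + 2h_1·m_2 = 6(S'(2) - Δ_1) = -96.
Solving the tridiagonal system: m_0 = -161/2, m_1 = 83, m_2 = -179/2.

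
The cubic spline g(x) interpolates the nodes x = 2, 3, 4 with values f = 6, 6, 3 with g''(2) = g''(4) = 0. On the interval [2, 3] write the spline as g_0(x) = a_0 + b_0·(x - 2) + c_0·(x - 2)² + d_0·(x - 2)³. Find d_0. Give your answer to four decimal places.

With σ_i denoting the second derivative at x_i, h_i = 1, 1, and Δ_i = (y_(i+1) − y_i)/h_i = 0, -3:
  1·σ_0 + 4·σ_1 + 1·σ_2 = 6(Δ_1 - Δ_0) = -18
Natural end conditions: σ_0 = σ_2 = 0.
Hence σ_0 = 0, σ_1 = -9/2, σ_2 = 0.
On [2, 3], with g_0(x) = a_0 + b_0·(x - 2) + c_0·(x - 2)² + d_0·(x - 2)³: c_0 = σ_0/2 = 0, d_0 = (σ_1 - σ_0)/(6h_0) = -3/4, b_0 = Δ_0 - h_0(2σ_0 + σ_1)/6 = 3/4.

-0.7500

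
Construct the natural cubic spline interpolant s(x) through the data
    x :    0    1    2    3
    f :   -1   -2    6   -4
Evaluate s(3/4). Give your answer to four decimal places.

-2.9313

With σ_i denoting the second derivative at x_i, h_i = 1, 1, 1, and Δ_i = (y_(i+1) − y_i)/h_i = -1, 8, -10:
  1·σ_0 + 4·σ_1 + 1·σ_2 = 6(Δ_1 - Δ_0) = 54
  1·σ_1 + 4·σ_2 + 1·σ_3 = 6(Δ_2 - Δ_1) = -108
Natural end conditions: σ_0 = σ_3 = 0.
Forward elimination and back-substitution give σ_0 = 0, σ_1 = 108/5, σ_2 = -162/5, σ_3 = 0.
On [0, 1], s(x) = -1 - 23/5·x + 0·x² + 18/5·x³.
With x = 3/4: s(3/4) = -469/160.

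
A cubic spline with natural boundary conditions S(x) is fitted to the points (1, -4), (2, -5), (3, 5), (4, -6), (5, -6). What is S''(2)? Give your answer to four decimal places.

Write m_i for S''(x_i). With h_i = 1, 1, 1, 1 and divided differences Δ_i = -1, 10, -11, 0, the continuity of S' gives the tridiagonal system
  1·m_0 + 4·m_1 + 1·m_2 = 6(Δ_1 - Δ_0) = 66
  1·m_1 + 4·m_2 + 1·m_3 = 6(Δ_2 - Δ_1) = -126
  1·m_2 + 4·m_3 + 1·m_4 = 6(Δ_3 - Δ_2) = 66
Natural end conditions: m_0 = m_4 = 0.
Solving the tridiagonal system: m_0 = 0, m_1 = 195/7, m_2 = -318/7, m_3 = 195/7, m_4 = 0.

27.8571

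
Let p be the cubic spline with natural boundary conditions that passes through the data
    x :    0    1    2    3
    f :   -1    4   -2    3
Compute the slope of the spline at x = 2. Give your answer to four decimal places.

With M_i denoting the second derivative at x_i, h_i = 1, 1, 1, and Δ_i = (y_(i+1) − y_i)/h_i = 5, -6, 5:
  1·M_0 + 4·M_1 + 1·M_2 = 6(Δ_1 - Δ_0) = -66
  1·M_1 + 4·M_2 + 1·M_3 = 6(Δ_2 - Δ_1) = 66
Natural end conditions: M_0 = M_3 = 0.
Solving the tridiagonal system: M_0 = 0, M_1 = -22, M_2 = 22, M_3 = 0.
On [2, 3], p'(x) = b_2 + 2c_2·(x - 2) + 3d_2·(x - 2)² with b_2 = Δ_2 - h_2(2M_2 + M_3)/6 = -7/3, c_2 = M_2/2 = 11, d_2 = (M_3 - M_2)/(6h_2) = -11/3. So p'(2) = -7/3.

-2.3333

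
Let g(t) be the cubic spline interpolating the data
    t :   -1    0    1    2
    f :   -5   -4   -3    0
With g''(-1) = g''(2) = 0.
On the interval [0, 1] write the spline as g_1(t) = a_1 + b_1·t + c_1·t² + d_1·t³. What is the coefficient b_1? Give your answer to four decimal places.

0.7333

With σ_i denoting the second derivative at x_i, h_i = 1, 1, 1, and Δ_i = (y_(i+1) − y_i)/h_i = 1, 1, 3:
  1·σ_0 + 4·σ_1 + 1·σ_2 = 6(Δ_1 - Δ_0) = 0
  1·σ_1 + 4·σ_2 + 1·σ_3 = 6(Δ_2 - Δ_1) = 12
Natural end conditions: σ_0 = σ_3 = 0.
Solving: σ_0 = 0, σ_1 = -4/5, σ_2 = 16/5, σ_3 = 0.
On [0, 1], with g_1(t) = a_1 + b_1·t + c_1·t² + d_1·t³: c_1 = σ_1/2 = -2/5, d_1 = (σ_2 - σ_1)/(6h_1) = 2/3, b_1 = Δ_1 - h_1(2σ_1 + σ_2)/6 = 11/15.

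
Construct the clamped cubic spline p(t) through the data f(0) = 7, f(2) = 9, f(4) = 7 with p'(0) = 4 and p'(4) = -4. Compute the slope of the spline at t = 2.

Write m_i for p''(x_i). With h_i = 2, 2 and divided differences Δ_i = 1, -1, the continuity of p' gives the tridiagonal system
  2·m_0 + 8·m_1 + 2·m_2 = 6(Δ_1 - Δ_0) = -12
Clamped end conditions give two more equations: 2h_0·m_0 + h_0·m_1 = 6(Δ_0 - p'(0)) = -18 and h_1·m_1 + 2h_1·m_2 = 6(p'(4) - Δ_1) = -18.
Forward elimination and back-substitution give m_0 = -5, m_1 = 1, m_2 = -5.
On [2, 4], p'(t) = b_1 + 2c_1·(t - 2) + 3d_1·(t - 2)² with b_1 = Δ_1 - h_1(2m_1 + m_2)/6 = 0, c_1 = m_1/2 = 1/2, d_1 = (m_2 - m_1)/(6h_1) = -1/2. So p'(2) = 0.

0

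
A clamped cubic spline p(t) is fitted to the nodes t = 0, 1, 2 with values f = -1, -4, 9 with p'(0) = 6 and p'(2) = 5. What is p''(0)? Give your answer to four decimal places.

Put σ_i = p'' at the i-th knot. Here h = (1, 1) and Δ = (-3, 13), so the interior equations h_(i-1)·σ_(i-1) + 2(h_(i-1)+h_i)·σ_i + h_i·σ_(i+1) = 6(Δ_i − Δ_(i-1)) read
  1·σ_0 + 4·σ_1 + 1·σ_2 = 6(Δ_1 - Δ_0) = 96
Clamped end conditions give two more equations: 2h_0·σ_0 + h_0·σ_1 = 6(Δ_0 - p'(0)) = -54 and h_1·σ_1 + 2h_1·σ_2 = 6(p'(2) - Δ_1) = -48.
Solving: σ_0 = -103/2, σ_1 = 49, σ_2 = -97/2.

-51.5000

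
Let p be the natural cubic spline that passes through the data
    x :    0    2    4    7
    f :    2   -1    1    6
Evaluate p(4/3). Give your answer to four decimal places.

-0.4613

Let σ_i = p''(x_i). Step sizes h_i = 2, 2, 3; slopes of the chords Δ_i = (y_(i+1) - y_i)/h_i = -3/2, 1, 5/3.
  2·σ_0 + 8·σ_1 + 2·σ_2 = 6(Δ_1 - Δ_0) = 15
  2·σ_1 + 10·σ_2 + 3·σ_3 = 6(Δ_2 - Δ_1) = 4
Natural end conditions: σ_0 = σ_3 = 0.
Solving the tridiagonal system: σ_0 = 0, σ_1 = 71/38, σ_2 = 1/38, σ_3 = 0.
On [0, 2], p(x) = 2 - 121/57·x + 0·x² + 71/456·x³.
With x = 4/3: p(4/3) = -710/1539.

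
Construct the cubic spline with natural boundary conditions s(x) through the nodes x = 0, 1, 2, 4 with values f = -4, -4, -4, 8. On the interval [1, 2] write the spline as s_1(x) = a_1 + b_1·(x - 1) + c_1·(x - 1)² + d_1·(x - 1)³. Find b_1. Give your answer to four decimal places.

-0.5217

Let M_i = s''(x_i). Step sizes h_i = 1, 1, 2; slopes of the chords Δ_i = (y_(i+1) - y_i)/h_i = 0, 0, 6.
  1·M_0 + 4·M_1 + 1·M_2 = 6(Δ_1 - Δ_0) = 0
  1·M_1 + 6·M_2 + 2·M_3 = 6(Δ_2 - Δ_1) = 36
Natural end conditions: M_0 = M_3 = 0.
Forward elimination and back-substitution give M_0 = 0, M_1 = -36/23, M_2 = 144/23, M_3 = 0.
On [1, 2], with s_1(x) = a_1 + b_1·(x - 1) + c_1·(x - 1)² + d_1·(x - 1)³: c_1 = M_1/2 = -18/23, d_1 = (M_2 - M_1)/(6h_1) = 30/23, b_1 = Δ_1 - h_1(2M_1 + M_2)/6 = -12/23.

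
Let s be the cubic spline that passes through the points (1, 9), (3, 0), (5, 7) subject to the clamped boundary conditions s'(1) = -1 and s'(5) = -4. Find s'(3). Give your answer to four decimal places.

0.5000

Write σ_i for s''(x_i). With h_i = 2, 2 and divided differences Δ_i = -9/2, 7/2, the continuity of s' gives the tridiagonal system
  2·σ_0 + 8·σ_1 + 2·σ_2 = 6(Δ_1 - Δ_0) = 48
Clamped end conditions give two more equations: 2h_0·σ_0 + h_0·σ_1 = 6(Δ_0 - s'(1)) = -21 and h_1·σ_1 + 2h_1·σ_2 = 6(s'(5) - Δ_1) = -45.
Hence σ_0 = -12, σ_1 = 27/2, σ_2 = -18.
On [3, 5], s'(t) = b_1 + 2c_1·(t - 3) + 3d_1·(t - 3)² with b_1 = Δ_1 - h_1(2σ_1 + σ_2)/6 = 1/2, c_1 = σ_1/2 = 27/4, d_1 = (σ_2 - σ_1)/(6h_1) = -21/8. So s'(3) = 1/2.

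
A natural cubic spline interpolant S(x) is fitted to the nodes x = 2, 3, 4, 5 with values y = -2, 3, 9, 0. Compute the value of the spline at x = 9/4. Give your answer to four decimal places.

-1.0469

With M_i denoting the second derivative at x_i, h_i = 1, 1, 1, and Δ_i = (y_(i+1) − y_i)/h_i = 5, 6, -9:
  1·M_0 + 4·M_1 + 1·M_2 = 6(Δ_1 - Δ_0) = 6
  1·M_1 + 4·M_2 + 1·M_3 = 6(Δ_2 - Δ_1) = -90
Natural end conditions: M_0 = M_3 = 0.
Solving the tridiagonal system: M_0 = 0, M_1 = 38/5, M_2 = -122/5, M_3 = 0.
On [2, 3], S(x) = -2 + 56/15·(x - 2) + 0·(x - 2)² + 19/15·(x - 2)³.
With (x - 2) = 1/4: S(9/4) = -67/64.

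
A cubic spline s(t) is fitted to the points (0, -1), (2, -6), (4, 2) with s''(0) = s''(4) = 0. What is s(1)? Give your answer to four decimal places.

Let σ_i = s''(x_i). Step sizes h_i = 2, 2; slopes of the chords Δ_i = (y_(i+1) - y_i)/h_i = -5/2, 4.
  2·σ_0 + 8·σ_1 + 2·σ_2 = 6(Δ_1 - Δ_0) = 39
Natural end conditions: σ_0 = σ_2 = 0.
Solving: σ_0 = 0, σ_1 = 39/8, σ_2 = 0.
On [0, 2], s(t) = -1 - 33/8·t + 0·t² + 13/32·t³.
With t = 1: s(1) = -151/32.

-4.7188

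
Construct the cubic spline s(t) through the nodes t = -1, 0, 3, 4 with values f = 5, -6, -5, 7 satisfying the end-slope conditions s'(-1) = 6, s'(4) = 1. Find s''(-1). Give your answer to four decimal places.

-57.1746

Put M_i = s'' at the i-th knot. Here h = (1, 3, 1) and Δ = (-11, 1/3, 12), so the interior equations h_(i-1)·M_(i-1) + 2(h_(i-1)+h_i)·M_i + h_i·M_(i+1) = 6(Δ_i − Δ_(i-1)) read
  1·M_0 + 8·M_1 + 3·M_2 = 6(Δ_1 - Δ_0) = 68
  3·M_1 + 8·M_2 + 1·M_3 = 6(Δ_2 - Δ_1) = 70
Clamped end conditions give two more equations: 2h_0·M_0 + h_0·M_1 = 6(Δ_0 - s'(-1)) = -102 and h_2·M_2 + 2h_2·M_3 = 6(s'(4) - Δ_2) = -66.
Forward elimination and back-substitution give M_0 = -3602/63, M_1 = 778/63, M_2 = 554/63, M_3 = -2356/63.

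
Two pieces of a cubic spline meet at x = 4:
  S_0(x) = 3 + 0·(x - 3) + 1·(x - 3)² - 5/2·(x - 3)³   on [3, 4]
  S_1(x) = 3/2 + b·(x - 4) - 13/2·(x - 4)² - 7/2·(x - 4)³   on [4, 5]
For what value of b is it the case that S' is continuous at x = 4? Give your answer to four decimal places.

-5.5000

S_0'(x) = 0 + 2·(x - 3) - 15/2·(x - 3)², so S_0'(4) = -11/2. On the right, S_1'(4) = b, so b = -11/2.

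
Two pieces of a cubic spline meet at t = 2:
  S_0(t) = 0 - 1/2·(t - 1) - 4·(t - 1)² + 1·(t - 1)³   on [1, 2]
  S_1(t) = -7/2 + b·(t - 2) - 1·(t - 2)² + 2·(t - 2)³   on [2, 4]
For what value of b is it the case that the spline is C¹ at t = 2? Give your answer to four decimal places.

S_0'(t) = -1/2 - 8·(t - 1) + 3·(t - 1)², so S_0'(2) = -11/2. On the right, S_1'(2) = b, so b = -11/2.

-5.5000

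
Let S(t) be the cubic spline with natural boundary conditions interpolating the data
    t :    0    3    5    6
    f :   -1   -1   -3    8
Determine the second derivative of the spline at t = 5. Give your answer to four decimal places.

Put M_i = S'' at the i-th knot. Here h = (3, 2, 1) and Δ = (0, -1, 11), so the interior equations h_(i-1)·M_(i-1) + 2(h_(i-1)+h_i)·M_i + h_i·M_(i+1) = 6(Δ_i − Δ_(i-1)) read
  3·M_0 + 10·M_1 + 2·M_2 = 6(Δ_1 - Δ_0) = -6
  2·M_1 + 6·M_2 + 1·M_3 = 6(Δ_2 - Δ_1) = 72
Natural end conditions: M_0 = M_3 = 0.
Solving: M_0 = 0, M_1 = -45/14, M_2 = 183/14, M_3 = 0.

13.0714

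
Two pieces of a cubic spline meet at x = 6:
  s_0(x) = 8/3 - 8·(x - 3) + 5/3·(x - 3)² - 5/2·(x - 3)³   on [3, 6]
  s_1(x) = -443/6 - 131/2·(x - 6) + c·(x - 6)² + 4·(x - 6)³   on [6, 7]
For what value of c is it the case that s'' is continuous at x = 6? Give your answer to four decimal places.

-20.8333

s_0''(x) = 10/3 - 15·(x - 3), so s_0''(6) = -125/3. On the right, s_1''(6) = 2c, so c = -125/6.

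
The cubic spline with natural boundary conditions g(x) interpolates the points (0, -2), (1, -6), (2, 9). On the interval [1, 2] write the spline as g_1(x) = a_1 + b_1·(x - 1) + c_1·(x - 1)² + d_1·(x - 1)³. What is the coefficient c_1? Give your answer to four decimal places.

14.2500

With σ_i denoting the second derivative at x_i, h_i = 1, 1, and Δ_i = (y_(i+1) − y_i)/h_i = -4, 15:
  1·σ_0 + 4·σ_1 + 1·σ_2 = 6(Δ_1 - Δ_0) = 114
Natural end conditions: σ_0 = σ_2 = 0.
Forward elimination and back-substitution give σ_0 = 0, σ_1 = 57/2, σ_2 = 0.
On [1, 2], with g_1(x) = a_1 + b_1·(x - 1) + c_1·(x - 1)² + d_1·(x - 1)³: c_1 = σ_1/2 = 57/4, d_1 = (σ_2 - σ_1)/(6h_1) = -19/4, b_1 = Δ_1 - h_1(2σ_1 + σ_2)/6 = 11/2.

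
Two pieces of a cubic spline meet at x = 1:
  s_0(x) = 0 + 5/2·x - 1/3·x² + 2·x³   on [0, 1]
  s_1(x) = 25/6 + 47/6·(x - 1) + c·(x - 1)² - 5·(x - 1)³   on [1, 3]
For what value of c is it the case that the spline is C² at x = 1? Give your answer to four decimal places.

s_0''(x) = -2/3 + 12·x, so s_0''(1) = 34/3. On the right, s_1''(1) = 2c, so c = 17/3.

5.6667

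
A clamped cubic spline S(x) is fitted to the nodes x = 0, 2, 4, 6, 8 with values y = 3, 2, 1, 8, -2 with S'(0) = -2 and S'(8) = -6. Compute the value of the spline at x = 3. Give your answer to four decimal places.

Let M_i = S''(x_i). Step sizes h_i = 2, 2, 2, 2; slopes of the chords Δ_i = (y_(i+1) - y_i)/h_i = -1/2, -1/2, 7/2, -5.
  2·M_0 + 8·M_1 + 2·M_2 = 6(Δ_1 - Δ_0) = 0
  2·M_1 + 8·M_2 + 2·M_3 = 6(Δ_2 - Δ_1) = 24
  2·M_2 + 8·M_3 + 2·M_4 = 6(Δ_3 - Δ_2) = -51
Clamped end conditions give two more equations: 2h_0·M_0 + h_0·M_1 = 6(Δ_0 - S'(0)) = 9 and h_3·M_3 + 2h_3·M_4 = 6(S'(8) - Δ_3) = -6.
Solving: M_0 = 379/112, M_1 = -127/56, M_2 = 91/16, M_3 = -475/56, M_4 = 307/112.
On [2, 4], S(x) = 2 - 99/112·(x - 2) - 127/112·(x - 2)² + 297/448·(x - 2)³.
With (x - 2) = 1: S(3) = 289/448.

0.6451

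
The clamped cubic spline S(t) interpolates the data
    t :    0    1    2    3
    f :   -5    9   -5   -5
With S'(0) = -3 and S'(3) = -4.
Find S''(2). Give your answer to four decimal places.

49.3333

Put σ_i = S'' at the i-th knot. Here h = (1, 1, 1) and Δ = (14, -14, 0), so the interior equations h_(i-1)·σ_(i-1) + 2(h_(i-1)+h_i)·σ_i + h_i·σ_(i+1) = 6(Δ_i − Δ_(i-1)) read
  1·σ_0 + 4·σ_1 + 1·σ_2 = 6(Δ_1 - Δ_0) = -168
  1·σ_1 + 4·σ_2 + 1·σ_3 = 6(Δ_2 - Δ_1) = 84
Clamped end conditions give two more equations: 2h_0·σ_0 + h_0·σ_1 = 6(Δ_0 - S'(0)) = 102 and h_2·σ_2 + 2h_2·σ_3 = 6(S'(3) - Δ_2) = -24.
Hence σ_0 = 268/3, σ_1 = -230/3, σ_2 = 148/3, σ_3 = -110/3.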